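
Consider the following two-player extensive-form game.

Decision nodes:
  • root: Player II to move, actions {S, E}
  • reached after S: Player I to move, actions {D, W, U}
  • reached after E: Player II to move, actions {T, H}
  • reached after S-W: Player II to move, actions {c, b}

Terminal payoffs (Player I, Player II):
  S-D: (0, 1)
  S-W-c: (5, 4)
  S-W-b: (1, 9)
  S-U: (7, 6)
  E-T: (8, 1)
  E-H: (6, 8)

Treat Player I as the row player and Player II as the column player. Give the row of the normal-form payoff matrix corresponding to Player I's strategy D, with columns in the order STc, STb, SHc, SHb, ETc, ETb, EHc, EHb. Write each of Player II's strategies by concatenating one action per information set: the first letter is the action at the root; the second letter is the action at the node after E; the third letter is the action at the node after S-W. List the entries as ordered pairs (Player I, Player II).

(0,1) (0,1) (0,1) (0,1) (8,1) (8,1) (6,8) (6,8)

vs STc: Player II plays S → Player I plays D at [S] → (0, 1)
vs STb: Player II plays S → Player I plays D at [S] → (0, 1)
vs SHc: Player II plays S → Player I plays D at [S] → (0, 1)
vs SHb: Player II plays S → Player I plays D at [S] → (0, 1)
vs ETc: Player II plays E → Player II plays T at [E] → (8, 1)
vs ETb: Player II plays E → Player II plays T at [E] → (8, 1)
vs EHc: Player II plays E → Player II plays H at [E] → (6, 8)
vs EHb: Player II plays E → Player II plays H at [E] → (6, 8)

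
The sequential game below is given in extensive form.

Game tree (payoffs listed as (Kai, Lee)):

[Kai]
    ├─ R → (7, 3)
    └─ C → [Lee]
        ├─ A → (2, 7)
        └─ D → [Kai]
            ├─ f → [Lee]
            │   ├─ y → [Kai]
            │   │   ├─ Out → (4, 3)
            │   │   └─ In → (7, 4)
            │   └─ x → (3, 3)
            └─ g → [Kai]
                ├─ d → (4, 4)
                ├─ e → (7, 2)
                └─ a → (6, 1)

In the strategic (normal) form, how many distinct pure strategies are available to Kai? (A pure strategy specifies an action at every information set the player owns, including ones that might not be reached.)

24

Kai owns the root with actions {R, C} — two choices.
Kai owns the node after C-D with actions {f, g} — two choices.
Kai owns the node after C-D-g with actions {d, e, a} — three choices.
Kai owns the node after C-D-f-y with actions {Out, In} — two choices.
A pure strategy fixes one action at each information set independently, so the count is the product 2 × 2 × 3 × 2 = 24.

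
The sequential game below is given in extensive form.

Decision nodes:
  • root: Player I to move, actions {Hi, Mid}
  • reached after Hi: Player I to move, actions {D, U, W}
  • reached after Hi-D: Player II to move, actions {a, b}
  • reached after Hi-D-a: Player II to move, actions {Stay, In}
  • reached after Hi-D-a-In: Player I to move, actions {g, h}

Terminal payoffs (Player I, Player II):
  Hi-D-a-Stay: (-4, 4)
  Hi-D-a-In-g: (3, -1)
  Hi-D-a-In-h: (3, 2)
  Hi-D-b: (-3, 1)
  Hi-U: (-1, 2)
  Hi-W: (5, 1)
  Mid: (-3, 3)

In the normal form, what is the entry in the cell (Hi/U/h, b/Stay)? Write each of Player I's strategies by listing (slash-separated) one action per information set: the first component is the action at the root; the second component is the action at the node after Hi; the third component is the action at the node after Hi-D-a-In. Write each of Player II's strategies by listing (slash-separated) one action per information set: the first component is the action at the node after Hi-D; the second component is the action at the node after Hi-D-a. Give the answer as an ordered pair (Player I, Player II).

(-1, 2)

Trace the play path from the root:
  Player I plays Hi
  Player I plays U at [Hi]
→ terminal payoff (-1, 2).
(Player I's choice at the node after Hi-D-a-In is never reached on this path, so it doesn't affect the outcome.)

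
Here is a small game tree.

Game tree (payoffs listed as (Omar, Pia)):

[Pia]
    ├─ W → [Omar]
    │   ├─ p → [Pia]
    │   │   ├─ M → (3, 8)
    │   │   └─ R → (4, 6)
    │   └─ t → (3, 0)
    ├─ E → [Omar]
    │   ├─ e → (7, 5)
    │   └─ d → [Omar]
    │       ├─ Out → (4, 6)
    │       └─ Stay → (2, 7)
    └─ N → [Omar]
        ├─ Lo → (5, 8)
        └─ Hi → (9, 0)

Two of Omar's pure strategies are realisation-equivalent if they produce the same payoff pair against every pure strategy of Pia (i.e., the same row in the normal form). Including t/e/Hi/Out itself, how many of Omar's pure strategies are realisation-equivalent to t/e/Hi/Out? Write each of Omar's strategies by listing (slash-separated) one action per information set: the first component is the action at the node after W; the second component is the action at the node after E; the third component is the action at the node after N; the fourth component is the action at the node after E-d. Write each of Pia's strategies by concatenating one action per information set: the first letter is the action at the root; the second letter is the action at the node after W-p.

Row for t/e/Hi/Out (columns WM, WR, EM, ER, NM, NR): (3,0) (3,0) (7,5) (7,5) (9,0) (9,0).
Under t/e/Hi/Out, Omar's choice at the node after E-d can never be reached regardless of what Pia does, so varying those choices leaves every outcome unchanged.
Holding the reachable choices fixed and varying the unreachable one freely already gives 2 equivalent strategies.
No other strategy reproduces this row, so those 2 are the full class: t/e/Hi/Out, t/e/Hi/Stay.

2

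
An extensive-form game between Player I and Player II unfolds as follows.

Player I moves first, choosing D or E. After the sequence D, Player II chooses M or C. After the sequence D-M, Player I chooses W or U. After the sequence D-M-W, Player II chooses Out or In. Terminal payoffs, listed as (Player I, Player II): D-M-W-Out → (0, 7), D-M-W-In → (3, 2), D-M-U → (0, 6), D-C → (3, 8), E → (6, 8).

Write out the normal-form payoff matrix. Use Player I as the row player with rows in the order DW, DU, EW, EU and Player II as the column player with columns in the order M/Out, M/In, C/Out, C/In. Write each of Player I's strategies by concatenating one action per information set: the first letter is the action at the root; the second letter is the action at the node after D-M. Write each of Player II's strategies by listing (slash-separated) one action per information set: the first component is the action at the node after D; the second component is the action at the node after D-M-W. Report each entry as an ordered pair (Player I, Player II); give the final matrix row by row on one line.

DW: (0,7) (3,2) (3,8) (3,8) | DU: (0,6) (0,6) (3,8) (3,8) | EW: (6,8) (6,8) (6,8) (6,8) | EU: (6,8) (6,8) (6,8) (6,8)

Row DW: M/Out→(0,7), M/In→(3,2), C/Out→(3,8), C/In→(3,8)
Row DU: M/Out→(0,6), M/In→(0,6), C/Out→(3,8), C/In→(3,8)
Row EW: M/Out→(6,8), M/In→(6,8), C/Out→(6,8), C/In→(6,8)
Row EU: M/Out→(6,8), M/In→(6,8), C/Out→(6,8), C/In→(6,8)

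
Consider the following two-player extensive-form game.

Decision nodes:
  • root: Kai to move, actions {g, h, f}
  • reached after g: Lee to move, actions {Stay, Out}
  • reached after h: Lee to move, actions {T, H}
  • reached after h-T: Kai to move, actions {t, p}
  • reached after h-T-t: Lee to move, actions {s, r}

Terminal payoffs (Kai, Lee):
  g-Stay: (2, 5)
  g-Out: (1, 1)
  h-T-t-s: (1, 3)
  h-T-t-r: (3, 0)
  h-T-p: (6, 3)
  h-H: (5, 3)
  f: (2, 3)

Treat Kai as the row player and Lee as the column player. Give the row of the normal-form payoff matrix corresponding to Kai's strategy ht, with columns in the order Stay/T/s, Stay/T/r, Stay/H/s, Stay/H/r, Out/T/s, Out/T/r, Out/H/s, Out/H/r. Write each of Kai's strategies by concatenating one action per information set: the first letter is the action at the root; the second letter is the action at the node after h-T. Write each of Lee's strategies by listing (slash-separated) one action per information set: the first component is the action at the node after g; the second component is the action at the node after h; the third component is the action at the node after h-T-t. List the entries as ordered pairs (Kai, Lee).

(1,3) (3,0) (5,3) (5,3) (1,3) (3,0) (5,3) (5,3)

vs Stay/T/s: Kai plays h → Lee plays T at [h] → Kai plays t at [h-T] → Lee plays s at [h-T-t] → (1, 3)
vs Stay/T/r: Kai plays h → Lee plays T at [h] → Kai plays t at [h-T] → Lee plays r at [h-T-t] → (3, 0)
vs Stay/H/s: Kai plays h → Lee plays H at [h] → (5, 3)
vs Stay/H/r: Kai plays h → Lee plays H at [h] → (5, 3)
vs Out/T/s: Kai plays h → Lee plays T at [h] → Kai plays t at [h-T] → Lee plays s at [h-T-t] → (1, 3)
vs Out/T/r: Kai plays h → Lee plays T at [h] → Kai plays t at [h-T] → Lee plays r at [h-T-t] → (3, 0)
vs Out/H/s: Kai plays h → Lee plays H at [h] → (5, 3)
vs Out/H/r: Kai plays h → Lee plays H at [h] → (5, 3)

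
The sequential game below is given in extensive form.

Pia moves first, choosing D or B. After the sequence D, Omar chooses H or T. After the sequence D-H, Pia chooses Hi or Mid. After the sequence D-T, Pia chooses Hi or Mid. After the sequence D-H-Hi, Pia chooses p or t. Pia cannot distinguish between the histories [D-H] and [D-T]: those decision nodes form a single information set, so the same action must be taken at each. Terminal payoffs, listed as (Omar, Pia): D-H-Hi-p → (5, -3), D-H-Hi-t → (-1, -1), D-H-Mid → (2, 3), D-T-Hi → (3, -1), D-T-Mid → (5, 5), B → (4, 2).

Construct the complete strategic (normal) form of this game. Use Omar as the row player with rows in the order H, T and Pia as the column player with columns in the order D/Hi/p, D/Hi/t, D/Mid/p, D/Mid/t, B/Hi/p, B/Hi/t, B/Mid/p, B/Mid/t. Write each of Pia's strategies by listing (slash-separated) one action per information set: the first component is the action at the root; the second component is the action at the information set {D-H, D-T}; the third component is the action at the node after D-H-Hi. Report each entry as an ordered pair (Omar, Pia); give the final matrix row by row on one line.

H: (5,-3) (-1,-1) (2,3) (2,3) (4,2) (4,2) (4,2) (4,2) | T: (3,-1) (3,-1) (5,5) (5,5) (4,2) (4,2) (4,2) (4,2)

Row H: D/Hi/p→(5,-3), D/Hi/t→(-1,-1), D/Mid/p→(2,3), D/Mid/t→(2,3), B/Hi/p→(4,2), B/Hi/t→(4,2), B/Mid/p→(4,2), B/Mid/t→(4,2)
Row T: D/Hi/p→(3,-1), D/Hi/t→(3,-1), D/Mid/p→(5,5), D/Mid/t→(5,5), B/Hi/p→(4,2), B/Hi/t→(4,2), B/Mid/p→(4,2), B/Mid/t→(4,2)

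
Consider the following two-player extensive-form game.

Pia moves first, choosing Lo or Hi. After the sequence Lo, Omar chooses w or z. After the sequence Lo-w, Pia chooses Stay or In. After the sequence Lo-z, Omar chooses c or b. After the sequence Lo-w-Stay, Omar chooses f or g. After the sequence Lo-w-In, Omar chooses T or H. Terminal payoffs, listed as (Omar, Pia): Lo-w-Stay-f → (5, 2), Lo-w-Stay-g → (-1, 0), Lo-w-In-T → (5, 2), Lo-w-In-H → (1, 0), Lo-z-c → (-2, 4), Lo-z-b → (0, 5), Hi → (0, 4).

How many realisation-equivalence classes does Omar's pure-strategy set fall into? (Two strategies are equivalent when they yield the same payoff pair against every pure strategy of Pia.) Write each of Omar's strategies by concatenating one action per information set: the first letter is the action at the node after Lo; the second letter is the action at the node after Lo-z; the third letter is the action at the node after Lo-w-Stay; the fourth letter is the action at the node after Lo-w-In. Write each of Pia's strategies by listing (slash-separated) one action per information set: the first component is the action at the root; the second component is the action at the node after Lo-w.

Omar has 16 pure strategies: wcfT, wcfH, wcgT, wcgH, wbfT, wbfH, wbgT, wbgH, zcfT, zcfH, zcgT, zcgH, zbfT, zbfH, zbgT, zbgH. Columns: Lo/Stay, Lo/In, Hi/Stay, Hi/In.
{wcfT, wbfT} → row (5,2) (5,2) (0,4) (0,4)
{wcfH, wbfH} → row (5,2) (1,0) (0,4) (0,4)
{wcgT, wbgT} → row (-1,0) (5,2) (0,4) (0,4)
{wcgH, wbgH} → row (-1,0) (1,0) (0,4) (0,4)
{zcfT, zcfH, zcgT, zcgH} → row (-2,4) (-2,4) (0,4) (0,4)
{zbfT, zbfH, zbgT, zbgH} → row (0,5) (0,5) (0,4) (0,4)
That's 6 distinct rows out of 16 strategies.

6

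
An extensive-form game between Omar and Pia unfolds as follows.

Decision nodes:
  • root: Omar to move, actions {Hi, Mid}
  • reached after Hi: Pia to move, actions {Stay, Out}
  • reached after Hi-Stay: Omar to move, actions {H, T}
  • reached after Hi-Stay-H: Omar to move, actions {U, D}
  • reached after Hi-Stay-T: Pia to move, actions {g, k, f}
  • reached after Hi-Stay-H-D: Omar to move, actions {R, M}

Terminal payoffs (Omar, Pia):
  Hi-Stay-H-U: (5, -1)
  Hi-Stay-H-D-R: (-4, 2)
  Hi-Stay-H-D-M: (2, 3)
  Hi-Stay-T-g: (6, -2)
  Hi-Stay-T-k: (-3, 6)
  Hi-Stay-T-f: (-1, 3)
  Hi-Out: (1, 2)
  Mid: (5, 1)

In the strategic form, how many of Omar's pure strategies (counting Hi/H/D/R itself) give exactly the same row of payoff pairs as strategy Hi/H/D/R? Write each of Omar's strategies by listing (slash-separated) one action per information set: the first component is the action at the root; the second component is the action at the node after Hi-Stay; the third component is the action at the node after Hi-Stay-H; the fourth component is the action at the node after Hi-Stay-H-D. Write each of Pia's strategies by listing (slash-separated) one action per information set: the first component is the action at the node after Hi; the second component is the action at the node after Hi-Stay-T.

1

Row for Hi/H/D/R (columns Stay/g, Stay/k, Stay/f, Out/g, Out/k, Out/f): (-4,2) (-4,2) (-4,2) (1,2) (1,2) (1,2).
Every one of Omar's information sets is on the play path for some reply by Pia when Omar follows Hi/H/D/R.
Changing the action at any of them therefore changes at least one column, so only Hi/H/D/R itself gives this row.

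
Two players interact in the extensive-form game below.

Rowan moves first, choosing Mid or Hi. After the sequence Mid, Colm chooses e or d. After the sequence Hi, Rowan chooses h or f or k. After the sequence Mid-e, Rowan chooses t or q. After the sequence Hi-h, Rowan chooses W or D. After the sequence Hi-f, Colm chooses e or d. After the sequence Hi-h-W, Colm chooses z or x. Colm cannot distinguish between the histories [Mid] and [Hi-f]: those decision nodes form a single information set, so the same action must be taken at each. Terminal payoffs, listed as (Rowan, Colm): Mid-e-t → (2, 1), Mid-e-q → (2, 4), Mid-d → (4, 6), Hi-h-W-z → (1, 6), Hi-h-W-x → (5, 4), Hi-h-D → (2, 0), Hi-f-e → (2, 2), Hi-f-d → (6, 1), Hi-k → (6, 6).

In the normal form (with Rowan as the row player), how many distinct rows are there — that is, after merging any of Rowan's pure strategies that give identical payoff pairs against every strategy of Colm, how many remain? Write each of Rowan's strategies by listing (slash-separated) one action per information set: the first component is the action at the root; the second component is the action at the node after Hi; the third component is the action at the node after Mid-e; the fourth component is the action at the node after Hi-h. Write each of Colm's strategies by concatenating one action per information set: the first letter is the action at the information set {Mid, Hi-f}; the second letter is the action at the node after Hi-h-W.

Rowan has 24 pure strategies: Mid/h/t/W, Mid/h/t/D, Mid/h/q/W, Mid/h/q/D, Mid/f/t/W, Mid/f/t/D, Mid/f/q/W, Mid/f/q/D, Mid/k/t/W, Mid/k/t/D, Mid/k/q/W, Mid/k/q/D, Hi/h/t/W, Hi/h/t/D, Hi/h/q/W, Hi/h/q/D, Hi/f/t/W, Hi/f/t/D, Hi/f/q/W, Hi/f/q/D, Hi/k/t/W, Hi/k/t/D, Hi/k/q/W, Hi/k/q/D. Columns: ez, ex, dz, dx.
{Mid/h/t/W, Mid/h/t/D, Mid/f/t/W, Mid/f/t/D, Mid/k/t/W, Mid/k/t/D} → row (2,1) (2,1) (4,6) (4,6)
{Mid/h/q/W, Mid/h/q/D, Mid/f/q/W, Mid/f/q/D, Mid/k/q/W, Mid/k/q/D} → row (2,4) (2,4) (4,6) (4,6)
{Hi/h/t/W, Hi/h/q/W} → row (1,6) (5,4) (1,6) (5,4)
{Hi/h/t/D, Hi/h/q/D} → row (2,0) (2,0) (2,0) (2,0)
{Hi/f/t/W, Hi/f/t/D, Hi/f/q/W, Hi/f/q/D} → row (2,2) (2,2) (6,1) (6,1)
{Hi/k/t/W, Hi/k/t/D, Hi/k/q/W, Hi/k/q/D} → row (6,6) (6,6) (6,6) (6,6)
That's 6 distinct rows out of 24 strategies.

6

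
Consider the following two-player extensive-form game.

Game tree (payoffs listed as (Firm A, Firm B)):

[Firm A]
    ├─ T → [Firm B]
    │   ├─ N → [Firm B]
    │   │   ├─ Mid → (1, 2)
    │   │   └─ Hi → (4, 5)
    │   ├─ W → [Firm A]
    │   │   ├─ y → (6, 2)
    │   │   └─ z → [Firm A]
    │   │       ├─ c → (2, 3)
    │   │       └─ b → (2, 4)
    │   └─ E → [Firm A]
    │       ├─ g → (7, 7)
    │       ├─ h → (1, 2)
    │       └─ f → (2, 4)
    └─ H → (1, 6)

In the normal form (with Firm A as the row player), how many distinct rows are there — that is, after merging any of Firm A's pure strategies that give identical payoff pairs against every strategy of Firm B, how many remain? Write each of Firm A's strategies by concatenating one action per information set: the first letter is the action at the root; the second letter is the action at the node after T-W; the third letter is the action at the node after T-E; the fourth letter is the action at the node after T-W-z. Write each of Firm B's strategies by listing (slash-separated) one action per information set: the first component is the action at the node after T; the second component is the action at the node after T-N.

Firm A has 24 pure strategies: Tygc, Tygb, Tyhc, Tyhb, Tyfc, Tyfb, Tzgc, Tzgb, Tzhc, Tzhb, Tzfc, Tzfb, Hygc, Hygb, Hyhc, Hyhb, Hyfc, Hyfb, Hzgc, Hzgb, Hzhc, Hzhb, Hzfc, Hzfb. Columns: N/Mid, N/Hi, W/Mid, W/Hi, E/Mid, E/Hi.
{Tygc, Tygb} → row (1,2) (4,5) (6,2) (6,2) (7,7) (7,7)
{Tyhc, Tyhb} → row (1,2) (4,5) (6,2) (6,2) (1,2) (1,2)
{Tyfc, Tyfb} → row (1,2) (4,5) (6,2) (6,2) (2,4) (2,4)
{Tzgc} → row (1,2) (4,5) (2,3) (2,3) (7,7) (7,7)
{Tzgb} → row (1,2) (4,5) (2,4) (2,4) (7,7) (7,7)
{Tzhc} → row (1,2) (4,5) (2,3) (2,3) (1,2) (1,2)
{Tzhb} → row (1,2) (4,5) (2,4) (2,4) (1,2) (1,2)
{Tzfc} → row (1,2) (4,5) (2,3) (2,3) (2,4) (2,4)
{Tzfb} → row (1,2) (4,5) (2,4) (2,4) (2,4) (2,4)
{Hygc, Hygb, Hyhc, Hyhb, Hyfc, Hyfb, Hzgc, Hzgb, Hzhc, Hzhb, Hzfc, Hzfb} → row (1,6) (1,6) (1,6) (1,6) (1,6) (1,6)
That's 10 distinct rows out of 24 strategies.

10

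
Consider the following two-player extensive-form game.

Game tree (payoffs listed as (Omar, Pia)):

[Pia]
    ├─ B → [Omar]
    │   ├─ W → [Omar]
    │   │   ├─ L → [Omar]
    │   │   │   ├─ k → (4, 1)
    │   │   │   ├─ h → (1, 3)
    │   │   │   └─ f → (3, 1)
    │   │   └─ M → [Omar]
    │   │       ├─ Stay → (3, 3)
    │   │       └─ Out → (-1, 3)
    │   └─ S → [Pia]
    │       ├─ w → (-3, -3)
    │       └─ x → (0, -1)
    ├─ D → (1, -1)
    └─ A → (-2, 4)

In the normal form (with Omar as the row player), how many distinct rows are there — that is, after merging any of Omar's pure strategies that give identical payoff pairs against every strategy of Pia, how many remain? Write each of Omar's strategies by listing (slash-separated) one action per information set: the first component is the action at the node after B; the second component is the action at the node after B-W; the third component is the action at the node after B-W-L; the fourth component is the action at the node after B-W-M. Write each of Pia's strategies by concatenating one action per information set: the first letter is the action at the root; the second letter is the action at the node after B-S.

Omar has 24 pure strategies: W/L/k/Stay, W/L/k/Out, W/L/h/Stay, W/L/h/Out, W/L/f/Stay, W/L/f/Out, W/M/k/Stay, W/M/k/Out, W/M/h/Stay, W/M/h/Out, W/M/f/Stay, W/M/f/Out, S/L/k/Stay, S/L/k/Out, S/L/h/Stay, S/L/h/Out, S/L/f/Stay, S/L/f/Out, S/M/k/Stay, S/M/k/Out, S/M/h/Stay, S/M/h/Out, S/M/f/Stay, S/M/f/Out. Columns: Bw, Bx, Dw, Dx, Aw, Ax.
{W/L/k/Stay, W/L/k/Out} → row (4,1) (4,1) (1,-1) (1,-1) (-2,4) (-2,4)
{W/L/h/Stay, W/L/h/Out} → row (1,3) (1,3) (1,-1) (1,-1) (-2,4) (-2,4)
{W/L/f/Stay, W/L/f/Out} → row (3,1) (3,1) (1,-1) (1,-1) (-2,4) (-2,4)
{W/M/k/Stay, W/M/h/Stay, W/M/f/Stay} → row (3,3) (3,3) (1,-1) (1,-1) (-2,4) (-2,4)
{W/M/k/Out, W/M/h/Out, W/M/f/Out} → row (-1,3) (-1,3) (1,-1) (1,-1) (-2,4) (-2,4)
{S/L/k/Stay, S/L/k/Out, S/L/h/Stay, S/L/h/Out, S/L/f/Stay, S/L/f/Out, S/M/k/Stay, S/M/k/Out, S/M/h/Stay, S/M/h/Out, S/M/f/Stay, S/M/f/Out} → row (-3,-3) (0,-1) (1,-1) (1,-1) (-2,4) (-2,4)
That's 6 distinct rows out of 24 strategies.

6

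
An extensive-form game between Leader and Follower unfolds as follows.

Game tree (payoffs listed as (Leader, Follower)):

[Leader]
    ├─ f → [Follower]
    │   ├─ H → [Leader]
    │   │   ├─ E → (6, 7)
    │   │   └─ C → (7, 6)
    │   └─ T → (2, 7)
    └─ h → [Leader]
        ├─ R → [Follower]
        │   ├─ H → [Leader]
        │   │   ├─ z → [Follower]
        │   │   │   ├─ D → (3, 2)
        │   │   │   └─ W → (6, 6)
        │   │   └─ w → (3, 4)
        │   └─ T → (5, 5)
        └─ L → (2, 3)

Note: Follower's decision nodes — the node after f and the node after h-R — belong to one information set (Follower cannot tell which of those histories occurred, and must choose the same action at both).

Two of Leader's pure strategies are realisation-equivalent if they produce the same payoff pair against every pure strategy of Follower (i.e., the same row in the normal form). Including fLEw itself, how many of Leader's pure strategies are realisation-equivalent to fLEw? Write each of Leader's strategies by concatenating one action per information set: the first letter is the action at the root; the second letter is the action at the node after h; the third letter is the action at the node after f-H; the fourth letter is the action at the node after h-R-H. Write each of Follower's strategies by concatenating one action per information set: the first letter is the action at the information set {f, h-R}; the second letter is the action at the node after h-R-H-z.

Row for fLEw (columns HD, HW, TD, TW): (6,7) (6,7) (2,7) (2,7).
Under fLEw, Leader's choice at the node after h and at the node after h-R-H can never be reached regardless of what Follower does, so varying those choices leaves every outcome unchanged.
Holding the reachable choices fixed and varying the unreachable ones freely already gives 2 × 2 = 4 equivalent strategies.
No other strategy reproduces this row, so those 4 are the full class: fREz, fREw, fLEz, fLEw.

4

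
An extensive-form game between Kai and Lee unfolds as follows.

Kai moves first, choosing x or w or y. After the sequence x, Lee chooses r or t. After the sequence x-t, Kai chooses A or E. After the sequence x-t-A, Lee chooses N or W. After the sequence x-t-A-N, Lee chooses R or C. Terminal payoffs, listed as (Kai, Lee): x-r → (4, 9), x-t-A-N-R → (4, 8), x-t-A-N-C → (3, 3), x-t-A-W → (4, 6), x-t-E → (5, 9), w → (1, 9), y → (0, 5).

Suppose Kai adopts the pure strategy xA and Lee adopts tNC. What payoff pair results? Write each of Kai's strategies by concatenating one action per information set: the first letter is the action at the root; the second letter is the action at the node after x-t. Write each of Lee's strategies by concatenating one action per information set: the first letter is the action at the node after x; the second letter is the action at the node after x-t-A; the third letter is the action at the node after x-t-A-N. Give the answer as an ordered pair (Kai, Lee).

Trace the play path from the root:
  Kai plays x
  Lee plays t at [x]
  Kai plays A at [x-t]
  Lee plays N at [x-t-A]
  Lee plays C at [x-t-A-N]
→ terminal payoff (3, 3).

(3, 3)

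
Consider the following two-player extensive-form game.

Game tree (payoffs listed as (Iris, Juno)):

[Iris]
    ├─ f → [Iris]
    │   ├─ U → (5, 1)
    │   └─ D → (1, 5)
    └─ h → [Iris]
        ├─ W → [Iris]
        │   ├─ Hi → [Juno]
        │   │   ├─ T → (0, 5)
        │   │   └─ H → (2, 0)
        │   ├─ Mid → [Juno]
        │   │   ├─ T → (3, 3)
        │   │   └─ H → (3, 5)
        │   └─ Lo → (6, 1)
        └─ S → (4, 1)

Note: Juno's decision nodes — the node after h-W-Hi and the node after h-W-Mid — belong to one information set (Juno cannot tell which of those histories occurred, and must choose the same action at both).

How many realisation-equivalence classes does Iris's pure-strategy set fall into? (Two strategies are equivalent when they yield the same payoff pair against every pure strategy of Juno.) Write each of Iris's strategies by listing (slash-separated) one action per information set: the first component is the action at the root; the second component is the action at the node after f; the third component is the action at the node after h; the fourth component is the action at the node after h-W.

6

Iris has 24 pure strategies: f/U/W/Hi, f/U/W/Mid, f/U/W/Lo, f/U/S/Hi, f/U/S/Mid, f/U/S/Lo, f/D/W/Hi, f/D/W/Mid, f/D/W/Lo, f/D/S/Hi, f/D/S/Mid, f/D/S/Lo, h/U/W/Hi, h/U/W/Mid, h/U/W/Lo, h/U/S/Hi, h/U/S/Mid, h/U/S/Lo, h/D/W/Hi, h/D/W/Mid, h/D/W/Lo, h/D/S/Hi, h/D/S/Mid, h/D/S/Lo. Columns: T, H.
{f/U/W/Hi, f/U/W/Mid, f/U/W/Lo, f/U/S/Hi, f/U/S/Mid, f/U/S/Lo} → row (5,1) (5,1)
{f/D/W/Hi, f/D/W/Mid, f/D/W/Lo, f/D/S/Hi, f/D/S/Mid, f/D/S/Lo} → row (1,5) (1,5)
{h/U/W/Hi, h/D/W/Hi} → row (0,5) (2,0)
{h/U/W/Mid, h/D/W/Mid} → row (3,3) (3,5)
{h/U/W/Lo, h/D/W/Lo} → row (6,1) (6,1)
{h/U/S/Hi, h/U/S/Mid, h/U/S/Lo, h/D/S/Hi, h/D/S/Mid, h/D/S/Lo} → row (4,1) (4,1)
That's 6 distinct rows out of 24 strategies.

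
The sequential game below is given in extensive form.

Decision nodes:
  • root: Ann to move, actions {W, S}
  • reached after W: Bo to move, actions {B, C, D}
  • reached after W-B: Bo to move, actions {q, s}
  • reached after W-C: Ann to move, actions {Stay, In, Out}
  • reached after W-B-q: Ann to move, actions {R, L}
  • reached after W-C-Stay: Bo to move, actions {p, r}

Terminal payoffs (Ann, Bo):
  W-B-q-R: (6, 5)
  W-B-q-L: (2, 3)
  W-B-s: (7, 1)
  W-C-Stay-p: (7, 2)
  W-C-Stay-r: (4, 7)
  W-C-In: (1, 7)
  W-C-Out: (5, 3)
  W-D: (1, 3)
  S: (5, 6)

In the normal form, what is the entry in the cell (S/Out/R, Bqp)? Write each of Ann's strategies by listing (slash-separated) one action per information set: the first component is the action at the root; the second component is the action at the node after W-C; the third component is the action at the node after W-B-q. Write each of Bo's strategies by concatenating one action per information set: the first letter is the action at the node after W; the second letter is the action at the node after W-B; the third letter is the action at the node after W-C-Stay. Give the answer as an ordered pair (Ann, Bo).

(5, 6)

Trace the play path from the root:
  Ann plays S
→ terminal payoff (5, 6).
(Ann's choice at the node after W-C is never reached on this path, so it doesn't affect the outcome.)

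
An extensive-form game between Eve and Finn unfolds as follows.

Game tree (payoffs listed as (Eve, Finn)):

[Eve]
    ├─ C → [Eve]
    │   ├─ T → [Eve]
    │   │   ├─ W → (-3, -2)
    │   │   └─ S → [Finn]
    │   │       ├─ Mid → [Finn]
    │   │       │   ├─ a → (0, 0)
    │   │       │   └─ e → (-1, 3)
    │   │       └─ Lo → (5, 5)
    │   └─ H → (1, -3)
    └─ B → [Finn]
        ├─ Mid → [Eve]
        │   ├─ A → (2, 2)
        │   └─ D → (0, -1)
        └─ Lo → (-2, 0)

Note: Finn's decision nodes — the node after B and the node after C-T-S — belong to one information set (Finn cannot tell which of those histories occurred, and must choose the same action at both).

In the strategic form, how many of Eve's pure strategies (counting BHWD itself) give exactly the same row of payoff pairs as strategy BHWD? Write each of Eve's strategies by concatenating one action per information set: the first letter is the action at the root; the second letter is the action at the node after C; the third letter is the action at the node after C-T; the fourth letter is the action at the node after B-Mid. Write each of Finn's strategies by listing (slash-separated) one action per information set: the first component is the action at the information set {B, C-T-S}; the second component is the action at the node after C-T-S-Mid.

Row for BHWD (columns Mid/a, Mid/e, Lo/a, Lo/e): (0,-1) (0,-1) (-2,0) (-2,0).
Under BHWD, Eve's choice at the node after C and at the node after C-T can never be reached regardless of what Finn does, so varying those choices leaves every outcome unchanged.
Holding the reachable choices fixed and varying the unreachable ones freely already gives 2 × 2 = 4 equivalent strategies.
No other strategy reproduces this row, so those 4 are the full class: BTWD, BTSD, BHWD, BHSD.

4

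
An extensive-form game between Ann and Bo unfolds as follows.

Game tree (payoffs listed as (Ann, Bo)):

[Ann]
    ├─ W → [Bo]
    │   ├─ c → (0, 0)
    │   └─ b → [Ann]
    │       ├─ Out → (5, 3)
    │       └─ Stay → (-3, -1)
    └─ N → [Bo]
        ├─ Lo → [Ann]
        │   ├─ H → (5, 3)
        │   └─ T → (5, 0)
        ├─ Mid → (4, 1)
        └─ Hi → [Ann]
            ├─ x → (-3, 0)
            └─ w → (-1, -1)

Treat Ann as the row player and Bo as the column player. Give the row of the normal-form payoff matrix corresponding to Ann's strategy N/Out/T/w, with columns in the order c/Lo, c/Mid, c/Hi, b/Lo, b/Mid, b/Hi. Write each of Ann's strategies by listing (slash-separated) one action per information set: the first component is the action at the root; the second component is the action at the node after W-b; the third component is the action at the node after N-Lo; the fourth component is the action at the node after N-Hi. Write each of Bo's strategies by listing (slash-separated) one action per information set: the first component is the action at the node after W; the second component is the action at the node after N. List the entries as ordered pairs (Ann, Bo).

vs c/Lo: Ann plays N → Bo plays Lo at [N] → Ann plays T at [N-Lo] → (5, 0)
vs c/Mid: Ann plays N → Bo plays Mid at [N] → (4, 1)
vs c/Hi: Ann plays N → Bo plays Hi at [N] → Ann plays w at [N-Hi] → (-1, -1)
vs b/Lo: Ann plays N → Bo plays Lo at [N] → Ann plays T at [N-Lo] → (5, 0)
vs b/Mid: Ann plays N → Bo plays Mid at [N] → (4, 1)
vs b/Hi: Ann plays N → Bo plays Hi at [N] → Ann plays w at [N-Hi] → (-1, -1)

(5,0) (4,1) (-1,-1) (5,0) (4,1) (-1,-1)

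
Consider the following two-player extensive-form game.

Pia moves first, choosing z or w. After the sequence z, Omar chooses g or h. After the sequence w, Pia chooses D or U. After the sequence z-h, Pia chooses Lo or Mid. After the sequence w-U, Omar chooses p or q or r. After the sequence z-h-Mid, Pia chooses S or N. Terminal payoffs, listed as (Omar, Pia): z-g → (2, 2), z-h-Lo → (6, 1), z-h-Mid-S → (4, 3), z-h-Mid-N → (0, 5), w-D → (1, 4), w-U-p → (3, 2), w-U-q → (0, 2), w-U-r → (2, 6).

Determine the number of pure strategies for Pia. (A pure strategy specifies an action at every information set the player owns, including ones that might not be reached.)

16

Pia owns the root with actions {z, w} — two choices.
Pia owns the node after w with actions {D, U} — two choices.
Pia owns the node after z-h with actions {Lo, Mid} — two choices.
Pia owns the node after z-h-Mid with actions {S, N} — two choices.
A pure strategy fixes one action at each information set independently, so the count is the product 2 × 2 × 2 × 2 = 16.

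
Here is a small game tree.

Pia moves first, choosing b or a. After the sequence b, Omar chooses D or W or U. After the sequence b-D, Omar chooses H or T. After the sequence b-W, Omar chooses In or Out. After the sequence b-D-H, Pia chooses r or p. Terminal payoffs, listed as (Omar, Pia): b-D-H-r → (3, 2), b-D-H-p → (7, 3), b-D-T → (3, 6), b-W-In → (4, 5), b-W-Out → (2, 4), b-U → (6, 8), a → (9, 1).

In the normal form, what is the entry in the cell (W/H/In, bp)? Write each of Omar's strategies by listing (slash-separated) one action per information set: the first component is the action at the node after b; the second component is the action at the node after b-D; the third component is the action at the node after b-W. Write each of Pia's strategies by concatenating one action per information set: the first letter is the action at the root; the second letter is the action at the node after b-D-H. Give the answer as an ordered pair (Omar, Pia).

(4, 5)

Trace the play path from the root:
  Pia plays b
  Omar plays W at [b]
  Omar plays In at [b-W]
→ terminal payoff (4, 5).
(Omar's choice at the node after b-D is never reached on this path, so it doesn't affect the outcome.)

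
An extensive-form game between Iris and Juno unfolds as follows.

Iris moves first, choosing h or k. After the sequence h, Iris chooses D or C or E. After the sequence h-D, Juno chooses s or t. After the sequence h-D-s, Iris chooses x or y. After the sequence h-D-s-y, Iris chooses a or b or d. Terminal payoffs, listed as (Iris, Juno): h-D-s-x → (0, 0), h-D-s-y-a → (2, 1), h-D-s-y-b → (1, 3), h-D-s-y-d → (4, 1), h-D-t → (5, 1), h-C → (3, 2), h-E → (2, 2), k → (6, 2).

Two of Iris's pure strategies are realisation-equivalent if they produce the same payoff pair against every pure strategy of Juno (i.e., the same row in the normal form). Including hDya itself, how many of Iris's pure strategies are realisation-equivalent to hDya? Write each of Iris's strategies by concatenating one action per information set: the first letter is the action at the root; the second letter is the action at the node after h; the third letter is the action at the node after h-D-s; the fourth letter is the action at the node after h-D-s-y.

1

Row for hDya (columns s, t): (2,1) (5,1).
Every one of Iris's information sets is on the play path for some reply by Juno when Iris follows hDya.
Changing the action at any of them therefore changes at least one column, so only hDya itself gives this row.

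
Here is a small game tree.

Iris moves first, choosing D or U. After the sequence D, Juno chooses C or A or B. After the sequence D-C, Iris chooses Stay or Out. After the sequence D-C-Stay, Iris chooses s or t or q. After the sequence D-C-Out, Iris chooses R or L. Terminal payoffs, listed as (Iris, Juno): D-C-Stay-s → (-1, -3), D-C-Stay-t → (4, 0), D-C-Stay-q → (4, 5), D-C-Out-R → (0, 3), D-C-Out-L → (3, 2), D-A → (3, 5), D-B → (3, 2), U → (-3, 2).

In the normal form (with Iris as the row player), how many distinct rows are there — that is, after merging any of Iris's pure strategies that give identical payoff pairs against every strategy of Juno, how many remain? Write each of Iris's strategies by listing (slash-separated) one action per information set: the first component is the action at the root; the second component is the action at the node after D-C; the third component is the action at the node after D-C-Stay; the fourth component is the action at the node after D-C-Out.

Iris has 24 pure strategies: D/Stay/s/R, D/Stay/s/L, D/Stay/t/R, D/Stay/t/L, D/Stay/q/R, D/Stay/q/L, D/Out/s/R, D/Out/s/L, D/Out/t/R, D/Out/t/L, D/Out/q/R, D/Out/q/L, U/Stay/s/R, U/Stay/s/L, U/Stay/t/R, U/Stay/t/L, U/Stay/q/R, U/Stay/q/L, U/Out/s/R, U/Out/s/L, U/Out/t/R, U/Out/t/L, U/Out/q/R, U/Out/q/L. Columns: C, A, B.
{D/Stay/s/R, D/Stay/s/L} → row (-1,-3) (3,5) (3,2)
{D/Stay/t/R, D/Stay/t/L} → row (4,0) (3,5) (3,2)
{D/Stay/q/R, D/Stay/q/L} → row (4,5) (3,5) (3,2)
{D/Out/s/R, D/Out/t/R, D/Out/q/R} → row (0,3) (3,5) (3,2)
{D/Out/s/L, D/Out/t/L, D/Out/q/L} → row (3,2) (3,5) (3,2)
{U/Stay/s/R, U/Stay/s/L, U/Stay/t/R, U/Stay/t/L, U/Stay/q/R, U/Stay/q/L, U/Out/s/R, U/Out/s/L, U/Out/t/R, U/Out/t/L, U/Out/q/R, U/Out/q/L} → row (-3,2) (-3,2) (-3,2)
That's 6 distinct rows out of 24 strategies.

6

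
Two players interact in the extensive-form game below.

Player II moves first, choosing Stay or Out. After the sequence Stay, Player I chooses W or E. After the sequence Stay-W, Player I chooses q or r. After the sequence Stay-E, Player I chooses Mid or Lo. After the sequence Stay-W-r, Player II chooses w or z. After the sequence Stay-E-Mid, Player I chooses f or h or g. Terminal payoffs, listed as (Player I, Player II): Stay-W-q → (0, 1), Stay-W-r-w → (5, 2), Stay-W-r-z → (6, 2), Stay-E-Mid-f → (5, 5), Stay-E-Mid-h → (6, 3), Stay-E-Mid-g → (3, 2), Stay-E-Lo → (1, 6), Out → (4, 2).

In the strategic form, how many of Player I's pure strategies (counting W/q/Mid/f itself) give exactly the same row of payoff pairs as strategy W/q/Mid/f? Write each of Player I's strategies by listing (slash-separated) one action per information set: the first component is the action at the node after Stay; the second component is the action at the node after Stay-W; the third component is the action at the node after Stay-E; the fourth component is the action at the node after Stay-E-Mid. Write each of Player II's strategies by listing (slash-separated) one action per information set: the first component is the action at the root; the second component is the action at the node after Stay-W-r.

Row for W/q/Mid/f (columns Stay/w, Stay/z, Out/w, Out/z): (0,1) (0,1) (4,2) (4,2).
Under W/q/Mid/f, Player I's choice at the node after Stay-E and at the node after Stay-E-Mid can never be reached regardless of what Player II does, so varying those choices leaves every outcome unchanged.
Holding the reachable choices fixed and varying the unreachable ones freely already gives 2 × 3 = 6 equivalent strategies.
No other strategy reproduces this row, so those 6 are the full class: W/q/Mid/f, W/q/Mid/h, W/q/Mid/g, W/q/Lo/f, W/q/Lo/h, W/q/Lo/g.

6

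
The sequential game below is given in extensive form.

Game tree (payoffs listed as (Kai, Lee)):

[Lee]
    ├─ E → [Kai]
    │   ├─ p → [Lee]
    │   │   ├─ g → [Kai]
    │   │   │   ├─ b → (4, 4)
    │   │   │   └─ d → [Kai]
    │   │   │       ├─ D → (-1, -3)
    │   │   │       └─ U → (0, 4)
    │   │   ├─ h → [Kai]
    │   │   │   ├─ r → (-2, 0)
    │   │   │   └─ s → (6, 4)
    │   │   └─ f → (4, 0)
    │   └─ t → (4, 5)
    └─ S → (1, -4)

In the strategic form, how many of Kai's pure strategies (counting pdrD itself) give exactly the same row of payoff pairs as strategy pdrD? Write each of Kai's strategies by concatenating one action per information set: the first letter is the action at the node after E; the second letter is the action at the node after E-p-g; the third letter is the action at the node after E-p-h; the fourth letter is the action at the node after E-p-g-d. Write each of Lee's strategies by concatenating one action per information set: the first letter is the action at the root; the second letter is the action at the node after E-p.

1

Row for pdrD (columns Eg, Eh, Ef, Sg, Sh, Sf): (-1,-3) (-2,0) (4,0) (1,-4) (1,-4) (1,-4).
Every one of Kai's information sets is on the play path for some reply by Lee when Kai follows pdrD.
Changing the action at any of them therefore changes at least one column, so only pdrD itself gives this row.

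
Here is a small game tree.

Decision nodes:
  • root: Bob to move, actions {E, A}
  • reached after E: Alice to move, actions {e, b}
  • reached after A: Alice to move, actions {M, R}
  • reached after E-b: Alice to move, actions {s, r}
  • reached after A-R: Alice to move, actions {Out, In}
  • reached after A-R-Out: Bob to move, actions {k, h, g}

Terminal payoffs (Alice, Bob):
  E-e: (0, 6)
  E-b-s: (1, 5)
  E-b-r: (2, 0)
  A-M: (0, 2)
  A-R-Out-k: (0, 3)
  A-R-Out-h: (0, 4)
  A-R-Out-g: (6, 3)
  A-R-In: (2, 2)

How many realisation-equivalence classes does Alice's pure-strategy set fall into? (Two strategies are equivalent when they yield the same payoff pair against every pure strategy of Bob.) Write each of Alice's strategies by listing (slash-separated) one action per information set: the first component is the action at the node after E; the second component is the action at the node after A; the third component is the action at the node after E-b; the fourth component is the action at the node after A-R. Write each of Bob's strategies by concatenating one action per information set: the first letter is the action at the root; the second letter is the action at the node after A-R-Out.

Alice has 16 pure strategies: e/M/s/Out, e/M/s/In, e/M/r/Out, e/M/r/In, e/R/s/Out, e/R/s/In, e/R/r/Out, e/R/r/In, b/M/s/Out, b/M/s/In, b/M/r/Out, b/M/r/In, b/R/s/Out, b/R/s/In, b/R/r/Out, b/R/r/In. Columns: Ek, Eh, Eg, Ak, Ah, Ag.
{e/M/s/Out, e/M/s/In, e/M/r/Out, e/M/r/In} → row (0,6) (0,6) (0,6) (0,2) (0,2) (0,2)
{e/R/s/Out, e/R/r/Out} → row (0,6) (0,6) (0,6) (0,3) (0,4) (6,3)
{e/R/s/In, e/R/r/In} → row (0,6) (0,6) (0,6) (2,2) (2,2) (2,2)
{b/M/s/Out, b/M/s/In} → row (1,5) (1,5) (1,5) (0,2) (0,2) (0,2)
{b/M/r/Out, b/M/r/In} → row (2,0) (2,0) (2,0) (0,2) (0,2) (0,2)
{b/R/s/Out} → row (1,5) (1,5) (1,5) (0,3) (0,4) (6,3)
{b/R/s/In} → row (1,5) (1,5) (1,5) (2,2) (2,2) (2,2)
{b/R/r/Out} → row (2,0) (2,0) (2,0) (0,3) (0,4) (6,3)
{b/R/r/In} → row (2,0) (2,0) (2,0) (2,2) (2,2) (2,2)
That's 9 distinct rows out of 16 strategies.

9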